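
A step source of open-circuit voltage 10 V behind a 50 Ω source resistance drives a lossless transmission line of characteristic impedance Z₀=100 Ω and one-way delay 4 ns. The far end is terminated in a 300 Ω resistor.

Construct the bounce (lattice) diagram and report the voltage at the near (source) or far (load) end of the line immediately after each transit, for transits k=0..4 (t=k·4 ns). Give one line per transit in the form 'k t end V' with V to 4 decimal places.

0 0 source 6.6667
1 4 load 10.0000
2 8 source 8.8889
3 12 load 8.3333
4 16 source 8.5185

Γ_L=0.500000, Γ_S=-0.333333; launch V₁=10·100/150=6.666667
k=0 src: V=6.6667
k=1 load: inc=6.666667, refl=6.666667·0.500000=3.3333; V=0.000000+6.666667+3.333333=10.0000
k=2 src: inc=3.333333, refl=3.333333·-0.333333=-1.1111; V=6.666667+3.333333+-1.111111=8.8889
k=3 load: inc=-1.111111, refl=-1.111111·0.500000=-0.5556; V=10.000000+-1.111111+-0.555556=8.3333
k=4 src: inc=-0.555556, refl=-0.555556·-0.333333=0.1852; V=8.888889+-0.555556+0.185185=8.5185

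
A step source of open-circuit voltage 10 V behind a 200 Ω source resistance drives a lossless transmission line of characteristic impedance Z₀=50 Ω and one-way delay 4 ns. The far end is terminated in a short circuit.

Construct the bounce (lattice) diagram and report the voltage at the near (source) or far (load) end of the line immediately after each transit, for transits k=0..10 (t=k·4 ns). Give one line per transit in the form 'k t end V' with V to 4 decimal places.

Γ_L=-1.000000, Γ_S=0.600000; launch V₁=10·50/250=2.000000
k=0 src: V=2.0000
k=1 load: inc=2.000000, refl=2.000000·-1.000000=-2.0000; V=0.000000+2.000000+-2.000000=0.0000
k=2 src: inc=-2.000000, refl=-2.000000·0.600000=-1.2000; V=2.000000+-2.000000+-1.200000=-1.2000
k=3 load: inc=-1.200000, refl=-1.200000·-1.000000=1.2000; V=0.000000+-1.200000+1.200000=0.0000
k=4 src: inc=1.200000, refl=1.200000·0.600000=0.7200; V=-1.200000+1.200000+0.720000=0.7200
k=5 load: inc=0.720000, refl=0.720000·-1.000000=-0.7200; V=0.000000+0.720000+-0.720000=0.0000
k=6 src: inc=-0.720000, refl=-0.720000·0.600000=-0.4320; V=0.720000+-0.720000+-0.432000=-0.4320
k=7 load: inc=-0.432000, refl=-0.432000·-1.000000=0.4320; V=0.000000+-0.432000+0.432000=0.0000
k=8 src: inc=0.432000, refl=0.432000·0.600000=0.2592; V=-0.432000+0.432000+0.259200=0.2592
k=9 load: inc=0.259200, refl=0.259200·-1.000000=-0.2592; V=0.000000+0.259200+-0.259200=0.0000
k=10 src: inc=-0.259200, refl=-0.259200·0.600000=-0.1555; V=0.259200+-0.259200+-0.155520=-0.1555

0 0 source 2.0000
1 4 load 0.0000
2 8 source -1.2000
3 12 load 0.0000
4 16 source 0.7200
5 20 load 0.0000
6 24 source -0.4320
7 28 load 0.0000
8 32 source 0.2592
9 36 load 0.0000
10 40 source -0.1555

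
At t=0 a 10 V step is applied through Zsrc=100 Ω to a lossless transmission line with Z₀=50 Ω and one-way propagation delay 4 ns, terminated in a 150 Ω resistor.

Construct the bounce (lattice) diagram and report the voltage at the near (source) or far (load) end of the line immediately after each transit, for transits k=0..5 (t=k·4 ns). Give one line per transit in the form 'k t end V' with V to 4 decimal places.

0 0 source 3.3333
1 4 load 5.0000
2 8 source 5.5556
3 12 load 5.8333
4 16 source 5.9259
5 20 load 5.9722

Γ_L=0.500000, Γ_S=0.333333; launch V₁=10·50/150=3.333333
k=0 src: V=3.3333
k=1 load: inc=3.333333, refl=3.333333·0.500000=1.6667; V=0.000000+3.333333+1.666667=5.0000
k=2 src: inc=1.666667, refl=1.666667·0.333333=0.5556; V=3.333333+1.666667+0.555556=5.5556
k=3 load: inc=0.555556, refl=0.555556·0.500000=0.2778; V=5.000000+0.555556+0.277778=5.8333
k=4 src: inc=0.277778, refl=0.277778·0.333333=0.0926; V=5.555556+0.277778+0.092593=5.9259
k=5 load: inc=0.092593, refl=0.092593·0.500000=0.0463; V=5.833333+0.092593+0.046296=5.9722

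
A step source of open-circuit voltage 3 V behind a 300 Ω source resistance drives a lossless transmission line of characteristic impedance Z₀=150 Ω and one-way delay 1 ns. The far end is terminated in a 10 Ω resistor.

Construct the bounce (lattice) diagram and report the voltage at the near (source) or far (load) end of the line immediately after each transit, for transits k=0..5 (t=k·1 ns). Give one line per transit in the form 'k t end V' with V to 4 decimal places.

0 0 source 1.0000
1 1 load 0.1250
2 2 source -0.1667
3 3 load 0.0885
4 4 source 0.1736
5 5 load 0.0992

Γ_L=-0.875000, Γ_S=0.333333; launch V₁=3·150/450=1.000000
k=0 src: V=1.0000
k=1 load: inc=1.000000, refl=1.000000·-0.875000=-0.8750; V=0.000000+1.000000+-0.875000=0.1250
k=2 src: inc=-0.875000, refl=-0.875000·0.333333=-0.2917; V=1.000000+-0.875000+-0.291667=-0.1667
k=3 load: inc=-0.291667, refl=-0.291667·-0.875000=0.2552; V=0.125000+-0.291667+0.255208=0.0885
k=4 src: inc=0.255208, refl=0.255208·0.333333=0.0851; V=-0.166667+0.255208+0.085069=0.1736
k=5 load: inc=0.085069, refl=0.085069·-0.875000=-0.0744; V=0.088542+0.085069+-0.074436=0.0992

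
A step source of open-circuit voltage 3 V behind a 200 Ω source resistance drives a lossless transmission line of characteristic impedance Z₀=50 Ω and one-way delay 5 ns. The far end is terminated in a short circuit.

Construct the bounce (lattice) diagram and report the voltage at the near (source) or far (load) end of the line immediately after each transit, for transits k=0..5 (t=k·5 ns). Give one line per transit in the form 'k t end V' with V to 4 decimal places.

0 0 source 0.6000
1 5 load 0.0000
2 10 source -0.3600
3 15 load 0.0000
4 20 source 0.2160
5 25 load 0.0000

Γ_L=-1.000000, Γ_S=0.600000; launch V₁=3·50/250=0.600000
k=0 src: V=0.6000
k=1 load: inc=0.600000, refl=0.600000·-1.000000=-0.6000; V=0.000000+0.600000+-0.600000=0.0000
k=2 src: inc=-0.600000, refl=-0.600000·0.600000=-0.3600; V=0.600000+-0.600000+-0.360000=-0.3600
k=3 load: inc=-0.360000, refl=-0.360000·-1.000000=0.3600; V=0.000000+-0.360000+0.360000=0.0000
k=4 src: inc=0.360000, refl=0.360000·0.600000=0.2160; V=-0.360000+0.360000+0.216000=0.2160
k=5 load: inc=0.216000, refl=0.216000·-1.000000=-0.2160; V=0.000000+0.216000+-0.216000=0.0000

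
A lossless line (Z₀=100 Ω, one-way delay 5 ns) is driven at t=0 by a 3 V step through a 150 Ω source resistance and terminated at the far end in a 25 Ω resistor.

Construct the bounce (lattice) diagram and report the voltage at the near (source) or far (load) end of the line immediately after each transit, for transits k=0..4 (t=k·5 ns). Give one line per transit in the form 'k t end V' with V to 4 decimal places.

Γ_L=-0.600000, Γ_S=0.200000; launch V₁=3·100/250=1.200000
k=0 src: V=1.2000
k=1 load: inc=1.200000, refl=1.200000·-0.600000=-0.7200; V=0.000000+1.200000+-0.720000=0.4800
k=2 src: inc=-0.720000, refl=-0.720000·0.200000=-0.1440; V=1.200000+-0.720000+-0.144000=0.3360
k=3 load: inc=-0.144000, refl=-0.144000·-0.600000=0.0864; V=0.480000+-0.144000+0.086400=0.4224
k=4 src: inc=0.086400, refl=0.086400·0.200000=0.0173; V=0.336000+0.086400+0.017280=0.4397

0 0 source 1.2000
1 5 load 0.4800
2 10 source 0.3360
3 15 load 0.4224
4 20 source 0.4397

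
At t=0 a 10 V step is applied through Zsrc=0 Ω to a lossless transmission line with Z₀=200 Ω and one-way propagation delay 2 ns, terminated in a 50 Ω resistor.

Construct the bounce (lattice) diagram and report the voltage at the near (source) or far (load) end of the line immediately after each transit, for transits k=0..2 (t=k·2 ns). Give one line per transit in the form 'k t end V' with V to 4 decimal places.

0 0 source 10.0000
1 2 load 4.0000
2 4 source 10.0000

Γ_L=-0.600000, Γ_S=-1.000000; launch V₁=10·200/200=10.000000
k=0 src: V=10.0000
k=1 load: inc=10.000000, refl=10.000000·-0.600000=-6.0000; V=0.000000+10.000000+-6.000000=4.0000
k=2 src: inc=-6.000000, refl=-6.000000·-1.000000=6.0000; V=10.000000+-6.000000+6.000000=10.0000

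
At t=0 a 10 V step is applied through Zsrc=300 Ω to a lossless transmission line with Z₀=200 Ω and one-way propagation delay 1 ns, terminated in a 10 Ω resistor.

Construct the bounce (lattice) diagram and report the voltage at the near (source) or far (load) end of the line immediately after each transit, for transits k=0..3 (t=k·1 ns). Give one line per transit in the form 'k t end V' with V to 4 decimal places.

Γ_L=-0.904762, Γ_S=0.200000; launch V₁=10·200/500=4.000000
k=0 src: V=4.0000
k=1 load: inc=4.000000, refl=4.000000·-0.904762=-3.6190; V=0.000000+4.000000+-3.619048=0.3810
k=2 src: inc=-3.619048, refl=-3.619048·0.200000=-0.7238; V=4.000000+-3.619048+-0.723810=-0.3429
k=3 load: inc=-0.723810, refl=-0.723810·-0.904762=0.6549; V=0.380952+-0.723810+0.654875=0.3120

0 0 source 4.0000
1 1 load 0.3810
2 2 source -0.3429
3 3 load 0.3120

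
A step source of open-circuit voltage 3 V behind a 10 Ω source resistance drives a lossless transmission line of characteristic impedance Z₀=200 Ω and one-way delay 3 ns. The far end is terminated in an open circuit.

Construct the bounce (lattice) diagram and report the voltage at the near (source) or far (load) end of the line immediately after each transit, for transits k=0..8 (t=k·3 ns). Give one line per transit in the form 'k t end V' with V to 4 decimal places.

0 0 source 2.8571
1 3 load 5.7143
2 6 source 3.1293
3 9 load 0.5442
4 12 source 2.8831
5 15 load 5.2219
6 18 source 3.1058
7 21 load 0.9897
8 24 source 2.9043

Γ_L=1.000000, Γ_S=-0.904762; launch V₁=3·200/210=2.857143
k=0 src: V=2.8571
k=1 load: inc=2.857143, refl=2.857143·1.000000=2.8571; V=0.000000+2.857143+2.857143=5.7143
k=2 src: inc=2.857143, refl=2.857143·-0.904762=-2.5850; V=2.857143+2.857143+-2.585034=3.1293
k=3 load: inc=-2.585034, refl=-2.585034·1.000000=-2.5850; V=5.714286+-2.585034+-2.585034=0.5442
k=4 src: inc=-2.585034, refl=-2.585034·-0.904762=2.3388; V=3.129252+-2.585034+2.338840=2.8831
k=5 load: inc=2.338840, refl=2.338840·1.000000=2.3388; V=0.544218+2.338840+2.338840=5.2219
k=6 src: inc=2.338840, refl=2.338840·-0.904762=-2.1161; V=2.883058+2.338840+-2.116094=3.1058
k=7 load: inc=-2.116094, refl=-2.116094·1.000000=-2.1161; V=5.221898+-2.116094+-2.116094=0.9897
k=8 src: inc=-2.116094, refl=-2.116094·-0.904762=1.9146; V=3.105805+-2.116094+1.914561=2.9043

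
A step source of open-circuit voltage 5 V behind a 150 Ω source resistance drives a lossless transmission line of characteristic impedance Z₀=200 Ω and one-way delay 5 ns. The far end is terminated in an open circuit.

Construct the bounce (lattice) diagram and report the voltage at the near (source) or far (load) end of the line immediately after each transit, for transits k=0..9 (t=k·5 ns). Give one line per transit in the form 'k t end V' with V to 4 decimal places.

0 0 source 2.8571
1 5 load 5.7143
2 10 source 5.3061
3 15 load 4.8980
4 20 source 4.9563
5 25 load 5.0146
6 30 source 5.0062
7 35 load 4.9979
8 40 source 4.9991
9 45 load 5.0003

Γ_L=1.000000, Γ_S=-0.142857; launch V₁=5·200/350=2.857143
k=0 src: V=2.8571
k=1 load: inc=2.857143, refl=2.857143·1.000000=2.8571; V=0.000000+2.857143+2.857143=5.7143
k=2 src: inc=2.857143, refl=2.857143·-0.142857=-0.4082; V=2.857143+2.857143+-0.408163=5.3061
k=3 load: inc=-0.408163, refl=-0.408163·1.000000=-0.4082; V=5.714286+-0.408163+-0.408163=4.8980
k=4 src: inc=-0.408163, refl=-0.408163·-0.142857=0.0583; V=5.306122+-0.408163+0.058309=4.9563
k=5 load: inc=0.058309, refl=0.058309·1.000000=0.0583; V=4.897959+0.058309+0.058309=5.0146
k=6 src: inc=0.058309, refl=0.058309·-0.142857=-0.0083; V=4.956268+0.058309+-0.008330=5.0062
k=7 load: inc=-0.008330, refl=-0.008330·1.000000=-0.0083; V=5.014577+-0.008330+-0.008330=4.9979
k=8 src: inc=-0.008330, refl=-0.008330·-0.142857=0.0012; V=5.006247+-0.008330+0.001190=4.9991
k=9 load: inc=0.001190, refl=0.001190·1.000000=0.0012; V=4.997918+0.001190+0.001190=5.0003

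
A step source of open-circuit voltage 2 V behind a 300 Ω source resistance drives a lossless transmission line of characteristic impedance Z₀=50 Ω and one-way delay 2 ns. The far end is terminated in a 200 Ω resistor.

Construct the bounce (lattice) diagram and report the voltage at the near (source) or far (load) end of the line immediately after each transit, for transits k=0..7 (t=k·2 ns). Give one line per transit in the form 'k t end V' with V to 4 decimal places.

0 0 source 0.2857
1 2 load 0.4571
2 4 source 0.5796
3 6 load 0.6531
4 8 source 0.7055
5 10 load 0.7370
6 12 source 0.7595
7 14 load 0.7730

Γ_L=0.600000, Γ_S=0.714286; launch V₁=2·50/350=0.285714
k=0 src: V=0.2857
k=1 load: inc=0.285714, refl=0.285714·0.600000=0.1714; V=0.000000+0.285714+0.171429=0.4571
k=2 src: inc=0.171429, refl=0.171429·0.714286=0.1224; V=0.285714+0.171429+0.122449=0.5796
k=3 load: inc=0.122449, refl=0.122449·0.600000=0.0735; V=0.457143+0.122449+0.073469=0.6531
k=4 src: inc=0.073469, refl=0.073469·0.714286=0.0525; V=0.579592+0.073469+0.052478=0.7055
k=5 load: inc=0.052478, refl=0.052478·0.600000=0.0315; V=0.653061+0.052478+0.031487=0.7370
k=6 src: inc=0.031487, refl=0.031487·0.714286=0.0225; V=0.705539+0.031487+0.022491=0.7595
k=7 load: inc=0.022491, refl=0.022491·0.600000=0.0135; V=0.737026+0.022491+0.013494=0.7730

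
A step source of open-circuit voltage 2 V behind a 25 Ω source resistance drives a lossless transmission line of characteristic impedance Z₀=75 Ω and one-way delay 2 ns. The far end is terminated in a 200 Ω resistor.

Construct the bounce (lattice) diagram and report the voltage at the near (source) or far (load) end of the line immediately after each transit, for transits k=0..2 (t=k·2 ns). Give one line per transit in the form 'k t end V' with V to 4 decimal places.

Γ_L=0.454545, Γ_S=-0.500000; launch V₁=2·75/100=1.500000
k=0 src: V=1.5000
k=1 load: inc=1.500000, refl=1.500000·0.454545=0.6818; V=0.000000+1.500000+0.681818=2.1818
k=2 src: inc=0.681818, refl=0.681818·-0.500000=-0.3409; V=1.500000+0.681818+-0.340909=1.8409

0 0 source 1.5000
1 2 load 2.1818
2 4 source 1.8409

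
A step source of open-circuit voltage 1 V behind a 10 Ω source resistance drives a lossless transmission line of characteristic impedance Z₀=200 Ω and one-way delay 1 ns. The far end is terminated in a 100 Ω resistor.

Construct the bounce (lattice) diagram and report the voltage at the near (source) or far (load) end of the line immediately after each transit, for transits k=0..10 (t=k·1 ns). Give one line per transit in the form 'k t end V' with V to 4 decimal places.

Γ_L=-0.333333, Γ_S=-0.904762; launch V₁=1·200/210=0.952381
k=0 src: V=0.9524
k=1 load: inc=0.952381, refl=0.952381·-0.333333=-0.3175; V=0.000000+0.952381+-0.317460=0.6349
k=2 src: inc=-0.317460, refl=-0.317460·-0.904762=0.2872; V=0.952381+-0.317460+0.287226=0.9221
k=3 load: inc=0.287226, refl=0.287226·-0.333333=-0.0957; V=0.634921+0.287226+-0.095742=0.8264
k=4 src: inc=-0.095742, refl=-0.095742·-0.904762=0.0866; V=0.922147+-0.095742+0.086624=0.9130
k=5 load: inc=0.086624, refl=0.086624·-0.333333=-0.0289; V=0.826405+0.086624+-0.028875=0.8842
k=6 src: inc=-0.028875, refl=-0.028875·-0.904762=0.0261; V=0.913028+-0.028875+0.026125=0.9103
k=7 load: inc=0.026125, refl=0.026125·-0.333333=-0.0087; V=0.884154+0.026125+-0.008708=0.9016
k=8 src: inc=-0.008708, refl=-0.008708·-0.904762=0.0079; V=0.910278+-0.008708+0.007879=0.9094
k=9 load: inc=0.007879, refl=0.007879·-0.333333=-0.0026; V=0.901570+0.007879+-0.002626=0.9068
k=10 src: inc=-0.002626, refl=-0.002626·-0.904762=0.0024; V=0.909449+-0.002626+0.002376=0.9092

0 0 source 0.9524
1 1 load 0.6349
2 2 source 0.9221
3 3 load 0.8264
4 4 source 0.9130
5 5 load 0.8842
6 6 source 0.9103
7 7 load 0.9016
8 8 source 0.9094
9 9 load 0.9068
10 10 source 0.9092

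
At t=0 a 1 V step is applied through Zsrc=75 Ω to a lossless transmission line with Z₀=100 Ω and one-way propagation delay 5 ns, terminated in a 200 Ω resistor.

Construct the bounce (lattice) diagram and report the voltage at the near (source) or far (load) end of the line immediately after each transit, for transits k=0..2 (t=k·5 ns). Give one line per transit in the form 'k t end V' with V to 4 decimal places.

Γ_L=0.333333, Γ_S=-0.142857; launch V₁=1·100/175=0.571429
k=0 src: V=0.5714
k=1 load: inc=0.571429, refl=0.571429·0.333333=0.1905; V=0.000000+0.571429+0.190476=0.7619
k=2 src: inc=0.190476, refl=0.190476·-0.142857=-0.0272; V=0.571429+0.190476+-0.027211=0.7347

0 0 source 0.5714
1 5 load 0.7619
2 10 source 0.7347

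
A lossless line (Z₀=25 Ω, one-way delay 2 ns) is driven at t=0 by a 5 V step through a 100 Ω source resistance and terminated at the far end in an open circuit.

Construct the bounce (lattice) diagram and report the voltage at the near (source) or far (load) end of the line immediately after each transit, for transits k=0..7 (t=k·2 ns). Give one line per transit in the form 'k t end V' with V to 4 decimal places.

0 0 source 1.0000
1 2 load 2.0000
2 4 source 2.6000
3 6 load 3.2000
4 8 source 3.5600
5 10 load 3.9200
6 12 source 4.1360
7 14 load 4.3520

Γ_L=1.000000, Γ_S=0.600000; launch V₁=5·25/125=1.000000
k=0 src: V=1.0000
k=1 load: inc=1.000000, refl=1.000000·1.000000=1.0000; V=0.000000+1.000000+1.000000=2.0000
k=2 src: inc=1.000000, refl=1.000000·0.600000=0.6000; V=1.000000+1.000000+0.600000=2.6000
k=3 load: inc=0.600000, refl=0.600000·1.000000=0.6000; V=2.000000+0.600000+0.600000=3.2000
k=4 src: inc=0.600000, refl=0.600000·0.600000=0.3600; V=2.600000+0.600000+0.360000=3.5600
k=5 load: inc=0.360000, refl=0.360000·1.000000=0.3600; V=3.200000+0.360000+0.360000=3.9200
k=6 src: inc=0.360000, refl=0.360000·0.600000=0.2160; V=3.560000+0.360000+0.216000=4.1360
k=7 load: inc=0.216000, refl=0.216000·1.000000=0.2160; V=3.920000+0.216000+0.216000=4.3520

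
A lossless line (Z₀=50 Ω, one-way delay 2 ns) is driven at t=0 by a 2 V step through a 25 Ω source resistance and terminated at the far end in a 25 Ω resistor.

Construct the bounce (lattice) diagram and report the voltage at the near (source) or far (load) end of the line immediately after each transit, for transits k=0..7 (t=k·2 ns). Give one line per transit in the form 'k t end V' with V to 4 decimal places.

0 0 source 1.3333
1 2 load 0.8889
2 4 source 1.0370
3 6 load 0.9877
4 8 source 1.0041
5 10 load 0.9986
6 12 source 1.0005
7 14 load 0.9998

Γ_L=-0.333333, Γ_S=-0.333333; launch V₁=2·50/75=1.333333
k=0 src: V=1.3333
k=1 load: inc=1.333333, refl=1.333333·-0.333333=-0.4444; V=0.000000+1.333333+-0.444444=0.8889
k=2 src: inc=-0.444444, refl=-0.444444·-0.333333=0.1481; V=1.333333+-0.444444+0.148148=1.0370
k=3 load: inc=0.148148, refl=0.148148·-0.333333=-0.0494; V=0.888889+0.148148+-0.049383=0.9877
k=4 src: inc=-0.049383, refl=-0.049383·-0.333333=0.0165; V=1.037037+-0.049383+0.016461=1.0041
k=5 load: inc=0.016461, refl=0.016461·-0.333333=-0.0055; V=0.987654+0.016461+-0.005487=0.9986
k=6 src: inc=-0.005487, refl=-0.005487·-0.333333=0.0018; V=1.004115+-0.005487+0.001829=1.0005
k=7 load: inc=0.001829, refl=0.001829·-0.333333=-0.0006; V=0.998628+0.001829+-0.000610=0.9998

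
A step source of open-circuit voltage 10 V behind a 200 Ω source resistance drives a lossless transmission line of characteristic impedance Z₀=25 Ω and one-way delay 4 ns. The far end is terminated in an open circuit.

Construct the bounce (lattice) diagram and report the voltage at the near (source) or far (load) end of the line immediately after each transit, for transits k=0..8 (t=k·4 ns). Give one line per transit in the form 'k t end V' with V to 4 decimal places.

0 0 source 1.1111
1 4 load 2.2222
2 8 source 3.0864
3 12 load 3.9506
4 16 source 4.6228
5 20 load 5.2949
6 24 source 5.8177
7 28 load 6.3405
8 32 source 6.7471

Γ_L=1.000000, Γ_S=0.777778; launch V₁=10·25/225=1.111111
k=0 src: V=1.1111
k=1 load: inc=1.111111, refl=1.111111·1.000000=1.1111; V=0.000000+1.111111+1.111111=2.2222
k=2 src: inc=1.111111, refl=1.111111·0.777778=0.8642; V=1.111111+1.111111+0.864198=3.0864
k=3 load: inc=0.864198, refl=0.864198·1.000000=0.8642; V=2.222222+0.864198+0.864198=3.9506
k=4 src: inc=0.864198, refl=0.864198·0.777778=0.6722; V=3.086420+0.864198+0.672154=4.6228
k=5 load: inc=0.672154, refl=0.672154·1.000000=0.6722; V=3.950617+0.672154+0.672154=5.2949
k=6 src: inc=0.672154, refl=0.672154·0.777778=0.5228; V=4.622771+0.672154+0.522786=5.8177
k=7 load: inc=0.522786, refl=0.522786·1.000000=0.5228; V=5.294925+0.522786+0.522786=6.3405
k=8 src: inc=0.522786, refl=0.522786·0.777778=0.4066; V=5.817711+0.522786+0.406611=6.7471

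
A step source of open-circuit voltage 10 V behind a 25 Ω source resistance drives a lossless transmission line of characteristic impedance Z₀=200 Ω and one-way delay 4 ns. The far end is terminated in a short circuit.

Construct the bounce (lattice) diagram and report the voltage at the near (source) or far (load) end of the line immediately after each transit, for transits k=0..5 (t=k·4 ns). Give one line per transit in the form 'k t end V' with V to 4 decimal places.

Γ_L=-1.000000, Γ_S=-0.777778; launch V₁=10·200/225=8.888889
k=0 src: V=8.8889
k=1 load: inc=8.888889, refl=8.888889·-1.000000=-8.8889; V=0.000000+8.888889+-8.888889=0.0000
k=2 src: inc=-8.888889, refl=-8.888889·-0.777778=6.9136; V=8.888889+-8.888889+6.913580=6.9136
k=3 load: inc=6.913580, refl=6.913580·-1.000000=-6.9136; V=0.000000+6.913580+-6.913580=0.0000
k=4 src: inc=-6.913580, refl=-6.913580·-0.777778=5.3772; V=6.913580+-6.913580+5.377229=5.3772
k=5 load: inc=5.377229, refl=5.377229·-1.000000=-5.3772; V=0.000000+5.377229+-5.377229=0.0000

0 0 source 8.8889
1 4 load 0.0000
2 8 source 6.9136
3 12 load 0.0000
4 16 source 5.3772
5 20 load 0.0000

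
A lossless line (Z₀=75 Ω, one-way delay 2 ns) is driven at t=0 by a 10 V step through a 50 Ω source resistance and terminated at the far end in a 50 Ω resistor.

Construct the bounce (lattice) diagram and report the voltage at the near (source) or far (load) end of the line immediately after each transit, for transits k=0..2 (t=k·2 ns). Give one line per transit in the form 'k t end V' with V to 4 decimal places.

Γ_L=-0.200000, Γ_S=-0.200000; launch V₁=10·75/125=6.000000
k=0 src: V=6.0000
k=1 load: inc=6.000000, refl=6.000000·-0.200000=-1.2000; V=0.000000+6.000000+-1.200000=4.8000
k=2 src: inc=-1.200000, refl=-1.200000·-0.200000=0.2400; V=6.000000+-1.200000+0.240000=5.0400

0 0 source 6.0000
1 2 load 4.8000
2 4 source 5.0400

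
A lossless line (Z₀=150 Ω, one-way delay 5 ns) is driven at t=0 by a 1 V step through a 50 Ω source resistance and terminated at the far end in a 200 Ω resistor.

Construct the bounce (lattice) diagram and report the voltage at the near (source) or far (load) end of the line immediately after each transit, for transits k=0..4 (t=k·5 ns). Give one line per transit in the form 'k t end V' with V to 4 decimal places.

Γ_L=0.142857, Γ_S=-0.500000; launch V₁=1·150/200=0.750000
k=0 src: V=0.7500
k=1 load: inc=0.750000, refl=0.750000·0.142857=0.1071; V=0.000000+0.750000+0.107143=0.8571
k=2 src: inc=0.107143, refl=0.107143·-0.500000=-0.0536; V=0.750000+0.107143+-0.053571=0.8036
k=3 load: inc=-0.053571, refl=-0.053571·0.142857=-0.0077; V=0.857143+-0.053571+-0.007653=0.7959
k=4 src: inc=-0.007653, refl=-0.007653·-0.500000=0.0038; V=0.803571+-0.007653+0.003827=0.7997

0 0 source 0.7500
1 5 load 0.8571
2 10 source 0.8036
3 15 load 0.7959
4 20 source 0.7997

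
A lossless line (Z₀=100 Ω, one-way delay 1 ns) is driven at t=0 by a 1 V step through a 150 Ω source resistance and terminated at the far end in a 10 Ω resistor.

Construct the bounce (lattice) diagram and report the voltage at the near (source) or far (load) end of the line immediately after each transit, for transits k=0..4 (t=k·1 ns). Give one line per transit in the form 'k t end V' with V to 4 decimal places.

0 0 source 0.4000
1 1 load 0.0727
2 2 source 0.0073
3 3 load 0.0608
4 4 source 0.0715

Γ_L=-0.818182, Γ_S=0.200000; launch V₁=1·100/250=0.400000
k=0 src: V=0.4000
k=1 load: inc=0.400000, refl=0.400000·-0.818182=-0.3273; V=0.000000+0.400000+-0.327273=0.0727
k=2 src: inc=-0.327273, refl=-0.327273·0.200000=-0.0655; V=0.400000+-0.327273+-0.065455=0.0073
k=3 load: inc=-0.065455, refl=-0.065455·-0.818182=0.0536; V=0.072727+-0.065455+0.053554=0.0608
k=4 src: inc=0.053554, refl=0.053554·0.200000=0.0107; V=0.007273+0.053554+0.010711=0.0715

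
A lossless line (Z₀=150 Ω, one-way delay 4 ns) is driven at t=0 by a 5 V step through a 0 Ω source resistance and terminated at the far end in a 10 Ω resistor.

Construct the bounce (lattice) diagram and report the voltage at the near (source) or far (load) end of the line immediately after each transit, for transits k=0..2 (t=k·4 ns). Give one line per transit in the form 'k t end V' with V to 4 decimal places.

0 0 source 5.0000
1 4 load 0.6250
2 8 source 5.0000

Γ_L=-0.875000, Γ_S=-1.000000; launch V₁=5·150/150=5.000000
k=0 src: V=5.0000
k=1 load: inc=5.000000, refl=5.000000·-0.875000=-4.3750; V=0.000000+5.000000+-4.375000=0.6250
k=2 src: inc=-4.375000, refl=-4.375000·-1.000000=4.3750; V=5.000000+-4.375000+4.375000=5.0000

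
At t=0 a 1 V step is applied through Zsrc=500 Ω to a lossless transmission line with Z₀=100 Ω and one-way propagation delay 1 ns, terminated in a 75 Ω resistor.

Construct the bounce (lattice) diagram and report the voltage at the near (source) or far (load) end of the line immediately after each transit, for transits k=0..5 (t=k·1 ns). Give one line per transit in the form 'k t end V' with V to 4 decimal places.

Γ_L=-0.142857, Γ_S=0.666667; launch V₁=1·100/600=0.166667
k=0 src: V=0.1667
k=1 load: inc=0.166667, refl=0.166667·-0.142857=-0.0238; V=0.000000+0.166667+-0.023810=0.1429
k=2 src: inc=-0.023810, refl=-0.023810·0.666667=-0.0159; V=0.166667+-0.023810+-0.015873=0.1270
k=3 load: inc=-0.015873, refl=-0.015873·-0.142857=0.0023; V=0.142857+-0.015873+0.002268=0.1293
k=4 src: inc=0.002268, refl=0.002268·0.666667=0.0015; V=0.126984+0.002268+0.001512=0.1308
k=5 load: inc=0.001512, refl=0.001512·-0.142857=-0.0002; V=0.129252+0.001512+-0.000216=0.1305

0 0 source 0.1667
1 1 load 0.1429
2 2 source 0.1270
3 3 load 0.1293
4 4 source 0.1308
5 5 load 0.1305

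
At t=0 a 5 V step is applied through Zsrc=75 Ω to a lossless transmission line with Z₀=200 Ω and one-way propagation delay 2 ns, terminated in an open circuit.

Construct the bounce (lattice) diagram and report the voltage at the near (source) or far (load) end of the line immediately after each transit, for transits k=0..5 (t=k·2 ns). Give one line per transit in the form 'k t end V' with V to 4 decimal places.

Γ_L=1.000000, Γ_S=-0.454545; launch V₁=5·200/275=3.636364
k=0 src: V=3.6364
k=1 load: inc=3.636364, refl=3.636364·1.000000=3.6364; V=0.000000+3.636364+3.636364=7.2727
k=2 src: inc=3.636364, refl=3.636364·-0.454545=-1.6529; V=3.636364+3.636364+-1.652893=5.6198
k=3 load: inc=-1.652893, refl=-1.652893·1.000000=-1.6529; V=7.272727+-1.652893+-1.652893=3.9669
k=4 src: inc=-1.652893, refl=-1.652893·-0.454545=0.7513; V=5.619835+-1.652893+0.751315=4.7183
k=5 load: inc=0.751315, refl=0.751315·1.000000=0.7513; V=3.966942+0.751315+0.751315=5.4696

0 0 source 3.6364
1 2 load 7.2727
2 4 source 5.6198
3 6 load 3.9669
4 8 source 4.7183
5 10 load 5.4696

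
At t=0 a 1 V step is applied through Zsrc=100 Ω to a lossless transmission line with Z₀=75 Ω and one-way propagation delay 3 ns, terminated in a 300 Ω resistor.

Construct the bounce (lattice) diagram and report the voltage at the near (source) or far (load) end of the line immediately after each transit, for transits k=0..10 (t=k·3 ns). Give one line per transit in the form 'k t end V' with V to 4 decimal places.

Γ_L=0.600000, Γ_S=0.142857; launch V₁=1·75/175=0.428571
k=0 src: V=0.4286
k=1 load: inc=0.428571, refl=0.428571·0.600000=0.2571; V=0.000000+0.428571+0.257143=0.6857
k=2 src: inc=0.257143, refl=0.257143·0.142857=0.0367; V=0.428571+0.257143+0.036735=0.7224
k=3 load: inc=0.036735, refl=0.036735·0.600000=0.0220; V=0.685714+0.036735+0.022041=0.7445
k=4 src: inc=0.022041, refl=0.022041·0.142857=0.0031; V=0.722449+0.022041+0.003149=0.7476
k=5 load: inc=0.003149, refl=0.003149·0.600000=0.0019; V=0.744490+0.003149+0.001889=0.7495
k=6 src: inc=0.001889, refl=0.001889·0.142857=0.0003; V=0.747638+0.001889+0.000270=0.7498
k=7 load: inc=0.000270, refl=0.000270·0.600000=0.0002; V=0.749528+0.000270+0.000162=0.7500
k=8 src: inc=0.000162, refl=0.000162·0.142857=0.0000; V=0.749798+0.000162+0.000023=0.7500
k=9 load: inc=0.000023, refl=0.000023·0.600000=0.0000; V=0.749960+0.000023+0.000014=0.7500
k=10 src: inc=0.000014, refl=0.000014·0.142857=0.0000; V=0.749983+0.000014+0.000002=0.7500

0 0 source 0.4286
1 3 load 0.6857
2 6 source 0.7224
3 9 load 0.7445
4 12 source 0.7476
5 15 load 0.7495
6 18 source 0.7498
7 21 load 0.7500
8 24 source 0.7500
9 27 load 0.7500
10 30 source 0.7500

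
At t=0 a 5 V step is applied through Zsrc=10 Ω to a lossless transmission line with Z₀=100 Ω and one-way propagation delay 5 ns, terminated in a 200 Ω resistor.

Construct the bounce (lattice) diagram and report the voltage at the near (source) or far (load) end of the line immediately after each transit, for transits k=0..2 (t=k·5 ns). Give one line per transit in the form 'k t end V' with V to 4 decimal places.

0 0 source 4.5455
1 5 load 6.0606
2 10 source 4.8209

Γ_L=0.333333, Γ_S=-0.818182; launch V₁=5·100/110=4.545455
k=0 src: V=4.5455
k=1 load: inc=4.545455, refl=4.545455·0.333333=1.5152; V=0.000000+4.545455+1.515152=6.0606
k=2 src: inc=1.515152, refl=1.515152·-0.818182=-1.2397; V=4.545455+1.515152+-1.239669=4.8209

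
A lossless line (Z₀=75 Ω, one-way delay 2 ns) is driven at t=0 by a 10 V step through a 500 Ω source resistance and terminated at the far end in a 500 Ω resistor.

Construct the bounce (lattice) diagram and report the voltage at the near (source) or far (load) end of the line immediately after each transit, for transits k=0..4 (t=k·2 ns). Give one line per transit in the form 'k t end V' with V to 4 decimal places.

Γ_L=0.739130, Γ_S=0.739130; launch V₁=10·75/575=1.304348
k=0 src: V=1.3043
k=1 load: inc=1.304348, refl=1.304348·0.739130=0.9641; V=0.000000+1.304348+0.964083=2.2684
k=2 src: inc=0.964083, refl=0.964083·0.739130=0.7126; V=1.304348+0.964083+0.712583=2.9810
k=3 load: inc=0.712583, refl=0.712583·0.739130=0.5267; V=2.268431+0.712583+0.526692=3.5077
k=4 src: inc=0.526692, refl=0.526692·0.739130=0.3893; V=2.981014+0.526692+0.389294=3.8970

0 0 source 1.3043
1 2 load 2.2684
2 4 source 2.9810
3 6 load 3.5077
4 8 source 3.8970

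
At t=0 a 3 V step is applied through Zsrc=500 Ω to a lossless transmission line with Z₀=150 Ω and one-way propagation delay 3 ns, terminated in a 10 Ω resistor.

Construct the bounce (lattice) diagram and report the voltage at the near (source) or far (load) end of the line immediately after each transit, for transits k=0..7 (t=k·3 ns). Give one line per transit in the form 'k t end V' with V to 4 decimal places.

0 0 source 0.6923
1 3 load 0.0865
2 6 source -0.2396
3 9 load 0.0458
4 12 source 0.1994
5 15 load 0.0650
6 18 source -0.0074
7 21 load 0.0559

Γ_L=-0.875000, Γ_S=0.538462; launch V₁=3·150/650=0.692308
k=0 src: V=0.6923
k=1 load: inc=0.692308, refl=0.692308·-0.875000=-0.6058; V=0.000000+0.692308+-0.605769=0.0865
k=2 src: inc=-0.605769, refl=-0.605769·0.538462=-0.3262; V=0.692308+-0.605769+-0.326183=-0.2396
k=3 load: inc=-0.326183, refl=-0.326183·-0.875000=0.2854; V=0.086538+-0.326183+0.285411=0.0458
k=4 src: inc=0.285411, refl=0.285411·0.538462=0.1537; V=-0.239645+0.285411+0.153683=0.1994
k=5 load: inc=0.153683, refl=0.153683·-0.875000=-0.1345; V=0.045766+0.153683+-0.134472=0.0650
k=6 src: inc=-0.134472, refl=-0.134472·0.538462=-0.0724; V=0.199448+-0.134472+-0.072408=-0.0074
k=7 load: inc=-0.072408, refl=-0.072408·-0.875000=0.0634; V=0.064976+-0.072408+0.063357=0.0559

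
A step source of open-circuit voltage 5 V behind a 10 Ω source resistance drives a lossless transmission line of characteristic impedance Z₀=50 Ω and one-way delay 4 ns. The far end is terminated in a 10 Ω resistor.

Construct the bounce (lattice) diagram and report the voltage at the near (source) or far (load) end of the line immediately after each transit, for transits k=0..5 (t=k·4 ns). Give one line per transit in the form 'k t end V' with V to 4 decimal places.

Γ_L=-0.666667, Γ_S=-0.666667; launch V₁=5·50/60=4.166667
k=0 src: V=4.1667
k=1 load: inc=4.166667, refl=4.166667·-0.666667=-2.7778; V=0.000000+4.166667+-2.777778=1.3889
k=2 src: inc=-2.777778, refl=-2.777778·-0.666667=1.8519; V=4.166667+-2.777778+1.851852=3.2407
k=3 load: inc=1.851852, refl=1.851852·-0.666667=-1.2346; V=1.388889+1.851852+-1.234568=2.0062
k=4 src: inc=-1.234568, refl=-1.234568·-0.666667=0.8230; V=3.240741+-1.234568+0.823045=2.8292
k=5 load: inc=0.823045, refl=0.823045·-0.666667=-0.5487; V=2.006173+0.823045+-0.548697=2.2805

0 0 source 4.1667
1 4 load 1.3889
2 8 source 3.2407
3 12 load 2.0062
4 16 source 2.8292
5 20 load 2.2805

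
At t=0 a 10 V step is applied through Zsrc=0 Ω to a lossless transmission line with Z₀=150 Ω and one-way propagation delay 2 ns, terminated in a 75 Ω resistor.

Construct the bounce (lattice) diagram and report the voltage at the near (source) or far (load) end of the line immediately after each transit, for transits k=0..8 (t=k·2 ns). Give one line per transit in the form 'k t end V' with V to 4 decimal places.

0 0 source 10.0000
1 2 load 6.6667
2 4 source 10.0000
3 6 load 8.8889
4 8 source 10.0000
5 10 load 9.6296
6 12 source 10.0000
7 14 load 9.8765
8 16 source 10.0000

Γ_L=-0.333333, Γ_S=-1.000000; launch V₁=10·150/150=10.000000
k=0 src: V=10.0000
k=1 load: inc=10.000000, refl=10.000000·-0.333333=-3.3333; V=0.000000+10.000000+-3.333333=6.6667
k=2 src: inc=-3.333333, refl=-3.333333·-1.000000=3.3333; V=10.000000+-3.333333+3.333333=10.0000
k=3 load: inc=3.333333, refl=3.333333·-0.333333=-1.1111; V=6.666667+3.333333+-1.111111=8.8889
k=4 src: inc=-1.111111, refl=-1.111111·-1.000000=1.1111; V=10.000000+-1.111111+1.111111=10.0000
k=5 load: inc=1.111111, refl=1.111111·-0.333333=-0.3704; V=8.888889+1.111111+-0.370370=9.6296
k=6 src: inc=-0.370370, refl=-0.370370·-1.000000=0.3704; V=10.000000+-0.370370+0.370370=10.0000
k=7 load: inc=0.370370, refl=0.370370·-0.333333=-0.1235; V=9.629630+0.370370+-0.123457=9.8765
k=8 src: inc=-0.123457, refl=-0.123457·-1.000000=0.1235; V=10.000000+-0.123457+0.123457=10.0000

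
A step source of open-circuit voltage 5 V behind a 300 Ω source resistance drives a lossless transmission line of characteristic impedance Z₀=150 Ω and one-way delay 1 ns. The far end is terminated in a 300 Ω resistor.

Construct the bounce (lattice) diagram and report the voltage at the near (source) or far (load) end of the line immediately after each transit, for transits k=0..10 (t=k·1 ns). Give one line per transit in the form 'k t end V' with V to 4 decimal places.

0 0 source 1.6667
1 1 load 2.2222
2 2 source 2.4074
3 3 load 2.4691
4 4 source 2.4897
5 5 load 2.4966
6 6 source 2.4989
7 7 load 2.4996
8 8 source 2.4999
9 9 load 2.5000
10 10 source 2.5000

Γ_L=0.333333, Γ_S=0.333333; launch V₁=5·150/450=1.666667
k=0 src: V=1.6667
k=1 load: inc=1.666667, refl=1.666667·0.333333=0.5556; V=0.000000+1.666667+0.555556=2.2222
k=2 src: inc=0.555556, refl=0.555556·0.333333=0.1852; V=1.666667+0.555556+0.185185=2.4074
k=3 load: inc=0.185185, refl=0.185185·0.333333=0.0617; V=2.222222+0.185185+0.061728=2.4691
k=4 src: inc=0.061728, refl=0.061728·0.333333=0.0206; V=2.407407+0.061728+0.020576=2.4897
k=5 load: inc=0.020576, refl=0.020576·0.333333=0.0069; V=2.469136+0.020576+0.006859=2.4966
k=6 src: inc=0.006859, refl=0.006859·0.333333=0.0023; V=2.489712+0.006859+0.002286=2.4989
k=7 load: inc=0.002286, refl=0.002286·0.333333=0.0008; V=2.496571+0.002286+0.000762=2.4996
k=8 src: inc=0.000762, refl=0.000762·0.333333=0.0003; V=2.498857+0.000762+0.000254=2.4999
k=9 load: inc=0.000254, refl=0.000254·0.333333=0.0001; V=2.499619+0.000254+0.000085=2.5000
k=10 src: inc=0.000085, refl=0.000085·0.333333=0.0000; V=2.499873+0.000085+0.000028=2.5000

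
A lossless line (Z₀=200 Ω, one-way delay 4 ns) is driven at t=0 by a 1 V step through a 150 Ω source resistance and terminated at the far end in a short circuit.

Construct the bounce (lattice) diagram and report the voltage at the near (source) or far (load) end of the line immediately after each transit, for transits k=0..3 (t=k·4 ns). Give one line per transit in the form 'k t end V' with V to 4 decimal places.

0 0 source 0.5714
1 4 load 0.0000
2 8 source 0.0816
3 12 load 0.0000

Γ_L=-1.000000, Γ_S=-0.142857; launch V₁=1·200/350=0.571429
k=0 src: V=0.5714
k=1 load: inc=0.571429, refl=0.571429·-1.000000=-0.5714; V=0.000000+0.571429+-0.571429=0.0000
k=2 src: inc=-0.571429, refl=-0.571429·-0.142857=0.0816; V=0.571429+-0.571429+0.081633=0.0816
k=3 load: inc=0.081633, refl=0.081633·-1.000000=-0.0816; V=0.000000+0.081633+-0.081633=0.0000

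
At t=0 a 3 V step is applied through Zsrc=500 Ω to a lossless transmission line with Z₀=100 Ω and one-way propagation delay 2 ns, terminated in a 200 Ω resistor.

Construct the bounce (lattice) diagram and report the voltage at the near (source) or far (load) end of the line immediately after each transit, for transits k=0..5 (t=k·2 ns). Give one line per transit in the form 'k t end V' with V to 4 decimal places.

0 0 source 0.5000
1 2 load 0.6667
2 4 source 0.7778
3 6 load 0.8148
4 8 source 0.8395
5 10 load 0.8477

Γ_L=0.333333, Γ_S=0.666667; launch V₁=3·100/600=0.500000
k=0 src: V=0.5000
k=1 load: inc=0.500000, refl=0.500000·0.333333=0.1667; V=0.000000+0.500000+0.166667=0.6667
k=2 src: inc=0.166667, refl=0.166667·0.666667=0.1111; V=0.500000+0.166667+0.111111=0.7778
k=3 load: inc=0.111111, refl=0.111111·0.333333=0.0370; V=0.666667+0.111111+0.037037=0.8148
k=4 src: inc=0.037037, refl=0.037037·0.666667=0.0247; V=0.777778+0.037037+0.024691=0.8395
k=5 load: inc=0.024691, refl=0.024691·0.333333=0.0082; V=0.814815+0.024691+0.008230=0.8477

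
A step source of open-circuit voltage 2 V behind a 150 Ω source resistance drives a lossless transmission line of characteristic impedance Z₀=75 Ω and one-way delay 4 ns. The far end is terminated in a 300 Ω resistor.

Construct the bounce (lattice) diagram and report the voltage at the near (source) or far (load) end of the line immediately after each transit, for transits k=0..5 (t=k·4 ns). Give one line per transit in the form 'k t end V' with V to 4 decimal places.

0 0 source 0.6667
1 4 load 1.0667
2 8 source 1.2000
3 12 load 1.2800
4 16 source 1.3067
5 20 load 1.3227

Γ_L=0.600000, Γ_S=0.333333; launch V₁=2·75/225=0.666667
k=0 src: V=0.6667
k=1 load: inc=0.666667, refl=0.666667·0.600000=0.4000; V=0.000000+0.666667+0.400000=1.0667
k=2 src: inc=0.400000, refl=0.400000·0.333333=0.1333; V=0.666667+0.400000+0.133333=1.2000
k=3 load: inc=0.133333, refl=0.133333·0.600000=0.0800; V=1.066667+0.133333+0.080000=1.2800
k=4 src: inc=0.080000, refl=0.080000·0.333333=0.0267; V=1.200000+0.080000+0.026667=1.3067
k=5 load: inc=0.026667, refl=0.026667·0.600000=0.0160; V=1.280000+0.026667+0.016000=1.3227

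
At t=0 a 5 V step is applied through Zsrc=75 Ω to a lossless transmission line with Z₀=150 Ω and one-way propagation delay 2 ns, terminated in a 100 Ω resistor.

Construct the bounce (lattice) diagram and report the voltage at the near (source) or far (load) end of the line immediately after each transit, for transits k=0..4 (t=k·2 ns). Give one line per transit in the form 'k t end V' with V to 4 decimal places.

Γ_L=-0.200000, Γ_S=-0.333333; launch V₁=5·150/225=3.333333
k=0 src: V=3.3333
k=1 load: inc=3.333333, refl=3.333333·-0.200000=-0.6667; V=0.000000+3.333333+-0.666667=2.6667
k=2 src: inc=-0.666667, refl=-0.666667·-0.333333=0.2222; V=3.333333+-0.666667+0.222222=2.8889
k=3 load: inc=0.222222, refl=0.222222·-0.200000=-0.0444; V=2.666667+0.222222+-0.044444=2.8444
k=4 src: inc=-0.044444, refl=-0.044444·-0.333333=0.0148; V=2.888889+-0.044444+0.014815=2.8593

0 0 source 3.3333
1 2 load 2.6667
2 4 source 2.8889
3 6 load 2.8444
4 8 source 2.8593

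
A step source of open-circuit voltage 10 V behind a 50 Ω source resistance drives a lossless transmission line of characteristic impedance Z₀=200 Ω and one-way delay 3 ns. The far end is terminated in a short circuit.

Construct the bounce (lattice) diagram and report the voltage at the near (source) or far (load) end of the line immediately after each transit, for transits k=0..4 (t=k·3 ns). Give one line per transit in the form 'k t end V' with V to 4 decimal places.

0 0 source 8.0000
1 3 load 0.0000
2 6 source 4.8000
3 9 load 0.0000
4 12 source 2.8800

Γ_L=-1.000000, Γ_S=-0.600000; launch V₁=10·200/250=8.000000
k=0 src: V=8.0000
k=1 load: inc=8.000000, refl=8.000000·-1.000000=-8.0000; V=0.000000+8.000000+-8.000000=0.0000
k=2 src: inc=-8.000000, refl=-8.000000·-0.600000=4.8000; V=8.000000+-8.000000+4.800000=4.8000
k=3 load: inc=4.800000, refl=4.800000·-1.000000=-4.8000; V=0.000000+4.800000+-4.800000=0.0000
k=4 src: inc=-4.800000, refl=-4.800000·-0.600000=2.8800; V=4.800000+-4.800000+2.880000=2.8800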